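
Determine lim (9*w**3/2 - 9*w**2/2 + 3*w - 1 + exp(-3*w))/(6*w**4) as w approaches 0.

Direct substitution gives 0/0.
Apply L'Hôpital: lim (27*w^2/2 - 9*w + 3 - 3*e^(-3*w))/(24*w^3), still 0/0.
Apply L'Hôpital: lim (27*w - 9 + 9*e^(-3*w))/(72*w^2), still 0/0.
Apply L'Hôpital: lim (27 - 27*e^(-3*w))/(144*w), still 0/0.
After 4 applications of L'Hôpital's rule the quotient is (81*e^(-3*w))/(144); substituting w = 0 gives 9/16.

9/16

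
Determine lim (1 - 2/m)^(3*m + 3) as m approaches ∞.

The base → 1 and the exponent → ∞: a 1^∞ form.
Take logarithms: (3m + 3)·ln(1 - 2/m). Since ln(1+u) ~ u for small u, this behaves like (3m)·(-2/m) → -6.
So the limit is e^(-6).

e^(-6)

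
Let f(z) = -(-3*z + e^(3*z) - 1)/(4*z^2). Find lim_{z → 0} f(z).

Direct substitution gives 0/0.
Apply L'Hôpital: lim (3*e^(3*z) - 3)/(-8*z), still 0/0.
After 2 applications of L'Hôpital's rule the quotient is (9*e^(3*z))/(-8); substituting z = 0 gives -9/8.

-9/8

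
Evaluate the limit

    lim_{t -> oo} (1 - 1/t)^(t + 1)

e^(-1)

Let L be the limit and take ln: ln L = lim (t + 1)·ln(1 - 1/t) = lim (t + 1)·(-1/t + O(1/t²)) = -1.
Hence L = e^(-1).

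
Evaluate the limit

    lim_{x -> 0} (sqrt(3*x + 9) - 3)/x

A 0/0 form; rationalise with √(9 + 3x) + √9. This collapses the numerator to 3x, leaving 3/(√(9 + 3x) + √9) → 3/(2√9) = 1/2.

1/2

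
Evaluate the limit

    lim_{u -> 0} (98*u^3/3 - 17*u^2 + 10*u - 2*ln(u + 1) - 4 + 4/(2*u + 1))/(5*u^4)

Substitution gives 0/0 (the numerator vanishes to order 4).
Expand each term to order u^4: the coefficient of u^4 in 4·1/(1 + 2u) is 64 and in -2·ln(1 + u) is 1/2.
Lower-order terms cancel with the polynomial part, so the numerator is (129/2)·u^4 + o(u^4), and the limit is (129/2)/(5) = 129/10.

129/10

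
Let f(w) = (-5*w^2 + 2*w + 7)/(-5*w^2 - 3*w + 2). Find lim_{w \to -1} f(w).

12/7

Direct substitution gives 0/0, so factor. Both numerator and denominator have (w + 1) as a factor.
After cancelling, the expression reduces to (7 - 5*w)/(2 - 5*w).
Substituting w = -1 gives 12/7.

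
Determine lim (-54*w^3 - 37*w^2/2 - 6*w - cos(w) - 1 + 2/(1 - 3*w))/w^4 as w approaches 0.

3887/24

Substitution gives 0/0 (the numerator vanishes to order 4).
Expand each term to order w^4: the coefficient of w^4 in −cos(w) is -1/24 and in 2·1/(1 - 3w) is 162.
Lower-order terms cancel with the polynomial part, so the numerator is (3887/24)·w^4 + o(w^4), and the limit is (3887/24)/(1) = 3887/24.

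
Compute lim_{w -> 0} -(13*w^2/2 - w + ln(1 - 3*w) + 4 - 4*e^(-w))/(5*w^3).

5/3

Substitution gives 0/0; apply L'Hôpital's rule 3 times.
After differentiating numerator and denominator 3 times the quotient is (4*e^(-w) + 54/(3*w - 1)^3)/(-30); at w = 0 this is 5/3.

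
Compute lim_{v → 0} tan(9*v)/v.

Substitution gives 0/0.
Since tan(u)/u → 1 as u → 0, tan(9v)/(9v) → 1 and the limit is 9.

9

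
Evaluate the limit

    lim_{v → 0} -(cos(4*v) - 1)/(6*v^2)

Direct substitution gives 0/0.
Apply L'Hôpital: lim (-4*sin(4*v))/(-12*v), still 0/0.
After 2 applications of L'Hôpital's rule the quotient is (-16*cos(4*v))/(-12); substituting v = 0 gives 4/3.

4/3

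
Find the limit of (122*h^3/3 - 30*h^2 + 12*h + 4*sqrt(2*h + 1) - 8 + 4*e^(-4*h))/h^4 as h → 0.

241/6

Substitution gives 0/0 (the numerator vanishes to order 4).
Expand each term to order h^4: the coefficient of h^4 in 4·e^(-4h) is 128/3 and in 4·√(1 + 2h) is -5/2.
Lower-order terms cancel with the polynomial part, so the numerator is (241/6)·h^4 + o(h^4), and the limit is (241/6)/(1) = 241/6.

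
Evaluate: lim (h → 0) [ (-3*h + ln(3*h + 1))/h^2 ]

-9/2

Direct substitution gives 0/0.
Apply L'Hôpital: lim (-3 + 3/(3*h + 1))/(2*h), still 0/0.
After 2 applications of L'Hôpital's rule the quotient is (-9/(3*h + 1)^2)/(2); substituting h = 0 gives -9/2.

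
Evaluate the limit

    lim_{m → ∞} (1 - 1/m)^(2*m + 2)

The base → 1 and the exponent → ∞: a 1^∞ form.
Take logarithms: (2m + 2)·ln(1 - 1/m). Since ln(1+u) ~ u for small u, this behaves like (2m)·(-1/m) → -2.
So the limit is e^(-2).

e^(-2)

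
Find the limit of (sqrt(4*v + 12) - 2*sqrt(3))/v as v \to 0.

Substitution gives 0/0. Multiply numerator and denominator by the conjugate √(12 + 4v) + √12.
The numerator becomes (12 + 4v) − 12 = 4v, so the expression simplifies to 4/(√(12 + 4v) + √12).
Letting v → 0 gives 4/(2√12) = √(3)/3.

√(3)/3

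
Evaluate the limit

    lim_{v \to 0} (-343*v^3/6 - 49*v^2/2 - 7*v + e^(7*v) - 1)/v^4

2401/24

Direct substitution gives 0/0.
Apply L'Hôpital: lim (-343*v^2/2 - 49*v + 7*e^(7*v) - 7)/(4*v^3), still 0/0.
Apply L'Hôpital: lim (-343*v + 49*e^(7*v) - 49)/(12*v^2), still 0/0.
Apply L'Hôpital: lim (343*e^(7*v) - 343)/(24*v), still 0/0.
After 4 applications of L'Hôpital's rule the quotient is (2401*e^(7*v))/(24); substituting v = 0 gives 2401/24.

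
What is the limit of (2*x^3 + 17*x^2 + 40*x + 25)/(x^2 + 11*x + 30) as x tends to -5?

20

At x = -5 both the top and bottom vanish — a removable singularity. Factoring out (x + 5) from each leaves (2*x^2 + 7*x + 5)/(x + 6), which at x = -5 equals 20.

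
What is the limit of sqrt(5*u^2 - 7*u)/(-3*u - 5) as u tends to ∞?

For large |u|, √(5*u^2 - 7*u) ≈ √5·|u| and the denominator ≈ -3u.
Since u → +∞, |u| = u, giving √5/(-3) = -√(5)/3.

-√(5)/3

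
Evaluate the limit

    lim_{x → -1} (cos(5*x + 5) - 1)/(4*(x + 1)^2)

-25/8

Direct substitution gives 0/0.
Apply L'Hôpital: lim (-5*sin(5*x + 5))/(8*x + 8), still 0/0.
After 2 applications of L'Hôpital's rule the quotient is (-25*cos(5*x + 5))/(8); substituting x = -1 gives -25/8.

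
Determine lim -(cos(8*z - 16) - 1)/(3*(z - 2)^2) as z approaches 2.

Direct substitution gives 0/0.
Apply L'Hôpital: lim (-8*sin(8*z - 16))/(12 - 6*z), still 0/0.
After 2 applications of L'Hôpital's rule the quotient is (-64*cos(8*z - 16))/(-6); substituting z = 2 gives 32/3.

32/3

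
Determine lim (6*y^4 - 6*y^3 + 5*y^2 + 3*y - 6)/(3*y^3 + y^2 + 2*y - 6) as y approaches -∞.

-∞

The numerator has higher degree (4 > 3); the quotient behaves like (6/(3))·y^1 for large |y|.
As y → −∞ this diverges to -∞.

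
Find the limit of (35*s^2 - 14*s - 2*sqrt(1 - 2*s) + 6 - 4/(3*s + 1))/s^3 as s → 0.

109

Substitution gives 0/0; apply L'Hôpital's rule 3 times.
After differentiating numerator and denominator 3 times the quotient is (648/(3*s + 1)^4 + 6/(1 - 2*s)^(5/2))/(6); at s = 0 this is 109.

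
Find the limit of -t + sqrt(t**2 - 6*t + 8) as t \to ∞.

An ∞ − ∞ form. Rationalising with the conjugate, the difference becomes (-6t + 8) / (√(t^2 - 6*t + 8) + t).
For large t the denominator behaves like 2·t, so the quotient tends to -6/2 = -3.

-3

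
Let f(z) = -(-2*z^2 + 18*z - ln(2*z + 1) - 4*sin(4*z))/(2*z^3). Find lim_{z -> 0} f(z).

Substitution gives 0/0 (the numerator vanishes to order 3).
Expand each term to order z^3: the coefficient of z^3 in -4·sin(4z) is 128/3 and in −ln(1 + 2z) is -8/3.
Lower-order terms cancel with the polynomial part, so the numerator is (40)·z^3 + o(z^3), and the limit is (40)/(-2) = -20.

-20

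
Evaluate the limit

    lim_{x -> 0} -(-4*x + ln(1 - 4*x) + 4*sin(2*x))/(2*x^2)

Substitution gives 0/0; apply L'Hôpital's rule 2 times.
After differentiating numerator and denominator 2 times the quotient is (-16*sin(2*x) - 16/(4*x - 1)^2)/(-4); at x = 0 this is 4.

4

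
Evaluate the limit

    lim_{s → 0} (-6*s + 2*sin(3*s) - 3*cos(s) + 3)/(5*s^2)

Substitution gives 0/0; apply L'Hôpital's rule 2 times.
After differentiating numerator and denominator 2 times the quotient is (-18*sin(3*s) + 3*cos(s))/(10); at s = 0 this is 3/10.

3/10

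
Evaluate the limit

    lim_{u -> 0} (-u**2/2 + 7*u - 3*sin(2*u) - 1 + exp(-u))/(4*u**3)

Substitution gives 0/0; apply L'Hôpital's rule 3 times.
After differentiating numerator and denominator 3 times the quotient is (24*cos(2*u) - e^(-u))/(24); at u = 0 this is 23/24.

23/24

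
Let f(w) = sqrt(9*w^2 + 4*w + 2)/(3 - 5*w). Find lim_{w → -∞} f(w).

3/5

For large |w|, √(9*w^2 + 4*w + 2) ≈ √9·|w| and the denominator ≈ -5w.
Since w → −∞, |w| = −w, giving −√9/(-5) = 3/5.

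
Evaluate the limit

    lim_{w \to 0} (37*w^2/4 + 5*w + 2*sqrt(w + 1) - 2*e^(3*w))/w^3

-71/8

Substitution gives 0/0 (the numerator vanishes to order 3).
Expand each term to order w^3: the coefficient of w^3 in 2·√(1 + w) is 1/8 and in -2·e^(3w) is -9.
Lower-order terms cancel with the polynomial part, so the numerator is (-71/8)·w^3 + o(w^3), and the limit is (-71/8)/(1) = -71/8.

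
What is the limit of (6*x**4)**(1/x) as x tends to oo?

1

Base → ∞ and exponent → 0: an ∞^0 form.
Take logs: (1/x)·ln(6·x^4) = (ln 6 + 4·ln x)/x → 0.
So the limit is e^0 = 1.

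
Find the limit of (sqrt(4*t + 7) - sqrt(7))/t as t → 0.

A 0/0 form; rationalise with √(7 + 4t) + √7. This collapses the numerator to 4t, leaving 4/(√(7 + 4t) + √7) → 4/(2√7) = 2*√(7)/7.

2*√(7)/7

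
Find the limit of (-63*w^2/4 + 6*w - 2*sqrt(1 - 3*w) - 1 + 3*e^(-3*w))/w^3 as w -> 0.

-81/8

Substitution gives 0/0 (the numerator vanishes to order 3).
Expand each term to order w^3: the coefficient of w^3 in -2·√(1 - 3w) is 27/8 and in 3·e^(-3w) is -27/2.
Lower-order terms cancel with the polynomial part, so the numerator is (-81/8)·w^3 + o(w^3), and the limit is (-81/8)/(1) = -81/8.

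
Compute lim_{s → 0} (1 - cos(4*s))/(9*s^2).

Substitution gives 0/0.
Use (1 − cos u)/u² → 1/2 with u = 4s: the limit is 4²/(2·9) = 8/9.

8/9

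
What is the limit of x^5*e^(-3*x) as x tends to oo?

Write as x^5/e^{3x}, an ∞/∞ form.
Exponential growth dominates any polynomial, so repeated L'Hôpital (or the standard result) gives 0.

0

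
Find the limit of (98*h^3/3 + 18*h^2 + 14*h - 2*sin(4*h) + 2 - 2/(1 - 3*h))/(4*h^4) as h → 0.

Substitution gives 0/0; apply L'Hôpital's rule 4 times.
After differentiating numerator and denominator 4 times the quotient is (-512*sin(4*h) + 3888/(3*h - 1)^5)/(96); at h = 0 this is -81/2.

-81/2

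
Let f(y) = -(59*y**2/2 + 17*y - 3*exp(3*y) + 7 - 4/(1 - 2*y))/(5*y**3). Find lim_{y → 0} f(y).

91/10

Substitution gives 0/0; apply L'Hôpital's rule 3 times.
After differentiating numerator and denominator 3 times the quotient is (-81*e^(3*y) - 192/(2*y - 1)^4)/(-30); at y = 0 this is 91/10.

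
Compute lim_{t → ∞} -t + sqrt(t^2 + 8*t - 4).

This has the form ∞ − ∞. Multiply and divide by the conjugate √(t^2 + 8*t - 4) + t.
That gives (8t - 4) / (√(t^2 + 8*t - 4) + t).
Divide numerator and denominator by t: the limit is 8/(2·1) = 4.

4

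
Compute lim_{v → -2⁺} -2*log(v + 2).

∞

As v → -2⁺, v + 2 → 0⁺ and ln(v + 2) → −∞.
Multiplying by -2 gives ∞.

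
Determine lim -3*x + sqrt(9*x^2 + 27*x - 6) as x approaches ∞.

This has the form ∞ − ∞. Multiply and divide by the conjugate √(9*x^2 + 27*x - 6) + 3x.
That gives (27x - 6) / (√(9*x^2 + 27*x - 6) + 3x).
Divide numerator and denominator by x: the limit is 27/(2·3) = 9/2.

9/2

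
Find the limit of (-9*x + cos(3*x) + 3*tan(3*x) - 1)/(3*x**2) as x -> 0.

-3/2

Substitution gives 0/0 (the numerator vanishes to order 2).
Expand each term to order x^2: the coefficient of x^2 in 3·tan(3x) is 0 and in cos(3x) is -9/2.
Lower-order terms cancel with the polynomial part, so the numerator is (-9/2)·x^2 + o(x^2), and the limit is (-9/2)/(3) = -3/2.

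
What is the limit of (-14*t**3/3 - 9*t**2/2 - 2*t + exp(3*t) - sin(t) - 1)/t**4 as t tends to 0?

27/8

Substitution gives 0/0 (the numerator vanishes to order 4).
Expand each term to order t^4: the coefficient of t^4 in e^(3t) is 27/8 and in −sin(t) is 0.
Lower-order terms cancel with the polynomial part, so the numerator is (27/8)·t^4 + o(t^4), and the limit is (27/8)/(1) = 27/8.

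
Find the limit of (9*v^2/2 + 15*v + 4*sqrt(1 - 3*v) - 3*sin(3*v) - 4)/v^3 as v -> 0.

27/4

Substitution gives 0/0; apply L'Hôpital's rule 3 times.
After differentiating numerator and denominator 3 times the quotient is (81*cos(3*v) - 81/(2*(1 - 3*v)^(5/2)))/(6); at v = 0 this is 27/4.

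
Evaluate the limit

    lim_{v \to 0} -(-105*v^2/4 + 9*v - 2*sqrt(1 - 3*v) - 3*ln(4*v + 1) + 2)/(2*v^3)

485/16

Substitution gives 0/0 (the numerator vanishes to order 3).
Expand each term to order v^3: the coefficient of v^3 in -2·√(1 - 3v) is 27/8 and in -3·ln(1 + 4v) is -64.
Lower-order terms cancel with the polynomial part, so the numerator is (-485/8)·v^3 + o(v^3), and the limit is (-485/8)/(-2) = 485/16.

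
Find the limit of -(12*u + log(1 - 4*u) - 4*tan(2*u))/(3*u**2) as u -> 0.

Substitution gives 0/0 (the numerator vanishes to order 2).
Expand each term to order u^2: the coefficient of u^2 in ln(1 - 4u) is -8 and in -4·tan(2u) is 0.
Lower-order terms cancel with the polynomial part, so the numerator is (-8)·u^2 + o(u^2), and the limit is (-8)/(-3) = 8/3.

8/3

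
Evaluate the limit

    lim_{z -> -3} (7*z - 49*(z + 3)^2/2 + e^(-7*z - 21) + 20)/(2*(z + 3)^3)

Direct substitution gives 0/0.
Apply L'Hôpital: lim (-49*z - 7*e^(-7*z - 21) - 140)/(6*(z + 3)^2), still 0/0.
Apply L'Hôpital: lim (49*e^(-7*z - 21) - 49)/(12*z + 36), still 0/0.
After 3 applications of L'Hôpital's rule the quotient is (-343*e^(-7*z - 21))/(12); substituting z = -3 gives -343/12.

-343/12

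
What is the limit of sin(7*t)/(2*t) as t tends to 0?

7/2

Substitution gives 0/0.
Write it as (7/2)·sin(7t)/(7t); since sin(u)/u → 1, the limit is 7/2.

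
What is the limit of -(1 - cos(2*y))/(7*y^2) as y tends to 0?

-2/7

Substitution gives 0/0.
Use (1 − cos u)/u² → 1/2 with u = 2y: the limit is 2²/(2·(-7)) = -2/7.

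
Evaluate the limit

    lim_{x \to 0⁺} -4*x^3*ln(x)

0

This is a 0·(−∞) form. Rewrite as -4·ln(x) / x^(−3) and apply L'Hôpital:
the derivative quotient is -4·(1/x) / (−3·x^(−4)) = (4/3)·x^3 → 0.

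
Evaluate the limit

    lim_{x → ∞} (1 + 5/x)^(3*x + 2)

Let L be the limit and take ln: ln L = lim (3x + 2)·ln(1 + 5/x) = lim (3x + 2)·(5/x + O(1/x²)) = 15.
Hence L = e^(15).

e^(15)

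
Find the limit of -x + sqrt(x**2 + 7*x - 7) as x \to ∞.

7/2

This has the form ∞ − ∞. Multiply and divide by the conjugate √(x^2 + 7*x - 7) + x.
That gives (7x - 7) / (√(x^2 + 7*x - 7) + x).
Divide numerator and denominator by x: the limit is 7/(2·1) = 7/2.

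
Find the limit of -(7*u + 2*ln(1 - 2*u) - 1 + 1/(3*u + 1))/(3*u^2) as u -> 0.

Substitution gives 0/0 (the numerator vanishes to order 2).
Expand each term to order u^2: the coefficient of u^2 in 1/(1 + 3u) is 9 and in 2·ln(1 - 2u) is -4.
Lower-order terms cancel with the polynomial part, so the numerator is (5)·u^2 + o(u^2), and the limit is (5)/(-3) = -5/3.

-5/3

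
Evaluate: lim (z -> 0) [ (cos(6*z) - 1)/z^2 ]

Direct substitution gives 0/0.
Apply L'Hôpital: lim (-6*sin(6*z))/(2*z), still 0/0.
After 2 applications of L'Hôpital's rule the quotient is (-36*cos(6*z))/(2); substituting z = 0 gives -18.

-18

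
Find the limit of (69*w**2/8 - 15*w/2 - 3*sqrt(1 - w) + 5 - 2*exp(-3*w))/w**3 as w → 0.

Substitution gives 0/0; apply L'Hôpital's rule 3 times.
After differentiating numerator and denominator 3 times the quotient is (54*e^(-3*w) + 9/(8*(1 - w)^(5/2)))/(6); at w = 0 this is 147/16.

147/16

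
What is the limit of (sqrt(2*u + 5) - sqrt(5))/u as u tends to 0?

√(5)/5

A 0/0 form; rationalise with √(5 + 2u) + √5. This collapses the numerator to 2u, leaving 2/(√(5 + 2u) + √5) → 2/(2√5) = √(5)/5.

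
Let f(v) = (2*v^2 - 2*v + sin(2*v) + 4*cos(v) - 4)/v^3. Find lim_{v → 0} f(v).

Substitution gives 0/0; apply L'Hôpital's rule 3 times.
After differentiating numerator and denominator 3 times the quotient is (4*sin(v) - 8*cos(2*v))/(6); at v = 0 this is -4/3.

-4/3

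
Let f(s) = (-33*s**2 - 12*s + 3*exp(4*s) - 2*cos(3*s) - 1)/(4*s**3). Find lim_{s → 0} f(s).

Substitution gives 0/0; apply L'Hôpital's rule 3 times.
After differentiating numerator and denominator 3 times the quotient is (192*e^(4*s) - 54*sin(3*s))/(24); at s = 0 this is 8.

8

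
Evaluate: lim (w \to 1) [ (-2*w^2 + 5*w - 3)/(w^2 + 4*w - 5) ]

At w = 1 both the top and bottom vanish — a removable singularity. Factoring out (w - 1) from each leaves (3 - 2*w)/(w + 5), which at w = 1 equals 1/6.

1/6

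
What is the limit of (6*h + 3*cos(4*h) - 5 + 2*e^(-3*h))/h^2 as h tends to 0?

Substitution gives 0/0 (the numerator vanishes to order 2).
Expand each term to order h^2: the coefficient of h^2 in 2·e^(-3h) is 9 and in 3·cos(4h) is -24.
Lower-order terms cancel with the polynomial part, so the numerator is (-15)·h^2 + o(h^2), and the limit is (-15)/(1) = -15.

-15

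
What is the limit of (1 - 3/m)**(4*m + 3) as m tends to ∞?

e^(-12)

Write it as [(1 - 3/m)^m]^(4) · (1 - 3/m)^(3). The bracketed term tends to e^(-3) and the second factor to 1, so the limit is e^(-12).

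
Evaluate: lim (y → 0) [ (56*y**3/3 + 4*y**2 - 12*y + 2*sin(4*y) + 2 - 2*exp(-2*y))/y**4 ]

-4/3

Substitution gives 0/0 (the numerator vanishes to order 4).
Expand each term to order y^4: the coefficient of y^4 in -2·e^(-2y) is -4/3 and in 2·sin(4y) is 0.
Lower-order terms cancel with the polynomial part, so the numerator is (-4/3)·y^4 + o(y^4), and the limit is (-4/3)/(1) = -4/3.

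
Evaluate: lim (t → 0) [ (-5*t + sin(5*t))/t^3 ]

Direct substitution gives 0/0.
Apply L'Hôpital: lim (5*cos(5*t) - 5)/(3*t^2), still 0/0.
Apply L'Hôpital: lim (-25*sin(5*t))/(6*t), still 0/0.
After 3 applications of L'Hôpital's rule the quotient is (-125*cos(5*t))/(6); substituting t = 0 gives -125/6.

-125/6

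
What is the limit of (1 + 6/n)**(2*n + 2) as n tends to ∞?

Write it as [(1 + 6/n)^n]^(2) · (1 + 6/n)^(2). The bracketed term tends to e^(6) and the second factor to 1, so the limit is e^(12).

e^(12)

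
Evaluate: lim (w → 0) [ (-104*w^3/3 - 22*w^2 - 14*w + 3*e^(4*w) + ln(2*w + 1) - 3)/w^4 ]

Substitution gives 0/0; apply L'Hôpital's rule 4 times.
After differentiating numerator and denominator 4 times the quotient is (768*e^(4*w) - 96/(2*w + 1)^4)/(24); at w = 0 this is 28.

28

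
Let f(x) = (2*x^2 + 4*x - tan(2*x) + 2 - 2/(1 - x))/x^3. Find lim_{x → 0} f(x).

-14/3

Substitution gives 0/0 (the numerator vanishes to order 3).
Expand each term to order x^3: the coefficient of x^3 in −tan(2x) is -8/3 and in -2·1/(1 - x) is -2.
Lower-order terms cancel with the polynomial part, so the numerator is (-14/3)·x^3 + o(x^3), and the limit is (-14/3)/(1) = -14/3.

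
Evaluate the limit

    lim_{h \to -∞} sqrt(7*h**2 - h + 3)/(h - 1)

For large |h|, √(7*h^2 - h + 3) ≈ √7·|h| and the denominator ≈ h.
Since h → −∞, |h| = −h, giving −√7/(1) = -√(7).

-√(7)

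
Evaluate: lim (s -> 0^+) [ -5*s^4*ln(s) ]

This is a 0·(−∞) form. Rewrite as -5·ln(s) / s^(−4) and apply L'Hôpital:
the derivative quotient is -5·(1/s) / (−4·s^(−5)) = (5/4)·s^4 → 0.

0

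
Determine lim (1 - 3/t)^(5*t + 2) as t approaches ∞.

The base → 1 and the exponent → ∞: a 1^∞ form.
Take logarithms: (5t + 2)·ln(1 - 3/t). Since ln(1+u) ~ u for small u, this behaves like (5t)·(-3/t) → -15.
So the limit is e^(-15).

e^(-15)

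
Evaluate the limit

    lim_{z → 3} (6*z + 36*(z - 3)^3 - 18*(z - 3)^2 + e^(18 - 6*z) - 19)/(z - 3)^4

Direct substitution gives 0/0.
Apply L'Hôpital: lim (-36*z + 108*(z - 3)^2 - 6*e^(18 - 6*z) + 114)/(4*(z - 3)^3), still 0/0.
Apply L'Hôpital: lim (216*z + 36*e^(18 - 6*z) - 684)/(12*(z - 3)^2), still 0/0.
Apply L'Hôpital: lim (216 - 216*e^(18 - 6*z))/(24*z - 72), still 0/0.
After 4 applications of L'Hôpital's rule the quotient is (1296*e^(18 - 6*z))/(24); substituting z = 3 gives 54.

54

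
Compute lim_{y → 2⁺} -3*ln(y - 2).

∞

As y → 2⁺, y - 2 → 0⁺ and ln(y - 2) → −∞.
Multiplying by -3 gives ∞.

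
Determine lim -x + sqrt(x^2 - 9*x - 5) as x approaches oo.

-9/2

This has the form ∞ − ∞. Multiply and divide by the conjugate √(x^2 - 9*x - 5) + x.
That gives (-9x - 5) / (√(x^2 - 9*x - 5) + x).
Divide numerator and denominator by x: the limit is -9/(2·1) = -9/2.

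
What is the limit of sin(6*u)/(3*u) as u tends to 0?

Substitution gives 0/0.
Write it as (6/3)·sin(6u)/(6u); since sin(θ)/θ → 1, the limit is 2.

2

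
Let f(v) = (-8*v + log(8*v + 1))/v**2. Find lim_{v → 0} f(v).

-32

Direct substitution gives 0/0.
Apply L'Hôpital: lim (-8 + 8/(8*v + 1))/(2*v), still 0/0.
After 2 applications of L'Hôpital's rule the quotient is (-64/(8*v + 1)^2)/(2); substituting v = 0 gives -32.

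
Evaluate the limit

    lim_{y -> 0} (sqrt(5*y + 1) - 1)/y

A 0/0 form; rationalise with √(1 + 5y) + √1. This collapses the numerator to 5y, leaving 5/(√(1 + 5y) + √1) → 5/(2√1) = 5/2.

5/2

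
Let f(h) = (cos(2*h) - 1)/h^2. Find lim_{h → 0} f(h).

Direct substitution gives 0/0.
Apply L'Hôpital: lim (-2*sin(2*h))/(2*h), still 0/0.
After 2 applications of L'Hôpital's rule the quotient is (-4*cos(2*h))/(2); substituting h = 0 gives -2.

-2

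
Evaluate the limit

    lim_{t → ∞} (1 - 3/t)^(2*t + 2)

Write it as [(1 - 3/t)^t]^(2) · (1 - 3/t)^(2). The bracketed term tends to e^(-3) and the second factor to 1, so the limit is e^(-6).

e^(-6)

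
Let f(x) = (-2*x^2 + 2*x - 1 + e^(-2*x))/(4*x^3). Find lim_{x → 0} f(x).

-1/3

Direct substitution gives 0/0.
Apply L'Hôpital: lim (-4*x + 2 - 2*e^(-2*x))/(12*x^2), still 0/0.
Apply L'Hôpital: lim (-4 + 4*e^(-2*x))/(24*x), still 0/0.
After 3 applications of L'Hôpital's rule the quotient is (-8*e^(-2*x))/(24); substituting x = 0 gives -1/3.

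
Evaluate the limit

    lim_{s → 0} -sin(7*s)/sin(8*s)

Substitution gives 0/0.
Divide numerator and denominator by s: sin(7s)/s → 7 and sin(8s)/s → 8, so the limit is -1·7/8 = -7/8.

-7/8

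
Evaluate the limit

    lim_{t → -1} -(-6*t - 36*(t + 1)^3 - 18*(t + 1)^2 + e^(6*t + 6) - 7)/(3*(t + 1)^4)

Direct substitution gives 0/0.
Apply L'Hôpital: lim (-36*t - 108*(t + 1)^2 + 6*e^(6*t + 6) - 42)/(-12*(t + 1)^3), still 0/0.
Apply L'Hôpital: lim (-216*t + 36*e^(6*t + 6) - 252)/(-36*(t + 1)^2), still 0/0.
Apply L'Hôpital: lim (216*e^(6*t + 6) - 216)/(-72*t - 72), still 0/0.
After 4 applications of L'Hôpital's rule the quotient is (1296*e^(6*t + 6))/(-72); substituting t = -1 gives -18.

-18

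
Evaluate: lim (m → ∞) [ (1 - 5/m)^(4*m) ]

Let L be the limit and take ln: ln L = lim (4m)·ln(1 - 5/m) = lim (4m)·(-5/m + O(1/m²)) = -20.
Hence L = e^(-20).

e^(-20)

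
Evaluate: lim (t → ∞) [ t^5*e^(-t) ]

0

Write as t^5/e^{1t}, an ∞/∞ form.
Exponential growth dominates any polynomial, so repeated L'Hôpital (or the standard result) gives 0.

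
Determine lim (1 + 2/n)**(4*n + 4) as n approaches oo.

e^(8)

Let L be the limit and take ln: ln L = lim (4n + 4)·ln(1 + 2/n) = lim (4n + 4)·(2/n + O(1/n²)) = 8.
Hence L = e^(8).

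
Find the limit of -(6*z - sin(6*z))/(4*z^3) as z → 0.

Direct substitution gives 0/0.
Apply L'Hôpital: lim (6 - 6*cos(6*z))/(-12*z^2), still 0/0.
Apply L'Hôpital: lim (36*sin(6*z))/(-24*z), still 0/0.
After 3 applications of L'Hôpital's rule the quotient is (216*cos(6*z))/(-24); substituting z = 0 gives -9.

-9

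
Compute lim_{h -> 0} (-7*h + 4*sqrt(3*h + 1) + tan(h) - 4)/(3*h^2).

-3/2

Substitution gives 0/0; apply L'Hôpital's rule 2 times.
After differentiating numerator and denominator 2 times the quotient is (2*tan(h)/cos(h)^2 - 9/(3*h + 1)^(3/2))/(6); at h = 0 this is -3/2.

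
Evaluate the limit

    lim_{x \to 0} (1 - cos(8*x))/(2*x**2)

Substitution gives 0/0.
Use (1 − cos u)/u² → 1/2 with u = 8x: the limit is 8²/(2·2) = 16.

16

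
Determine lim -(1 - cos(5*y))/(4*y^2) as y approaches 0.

Substitution gives 0/0.
Use (1 − cos u)/u² → 1/2 with u = 5y: the limit is 5²/(2·(-4)) = -25/8.

-25/8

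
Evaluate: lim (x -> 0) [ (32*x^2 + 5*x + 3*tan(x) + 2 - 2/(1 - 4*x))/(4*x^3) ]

-127/4

Substitution gives 0/0; apply L'Hôpital's rule 3 times.
After differentiating numerator and denominator 3 times the quotient is (18*tan(x)^2/cos(x)^2 + 6/cos(x)^2 - 768/(4*x - 1)^4)/(24); at x = 0 this is -127/4.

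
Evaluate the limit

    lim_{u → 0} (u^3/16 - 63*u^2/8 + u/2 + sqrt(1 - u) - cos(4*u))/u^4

Substitution gives 0/0; apply L'Hôpital's rule 4 times.
After differentiating numerator and denominator 4 times the quotient is (-256*cos(4*u) - 15/(16*(1 - u)^(7/2)))/(24); at u = 0 this is -4111/384.

-4111/384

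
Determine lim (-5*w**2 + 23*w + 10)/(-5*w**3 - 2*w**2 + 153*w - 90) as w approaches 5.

Since w = 5 makes numerator and denominator zero, (w - 5) divides both.
Cancelling it gives (-5*w - 2)/(-5*w^2 - 27*w + 18); now plug in w = 5 to get 27/242.

27/242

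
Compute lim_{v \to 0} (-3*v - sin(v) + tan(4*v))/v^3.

Substitution gives 0/0; apply L'Hôpital's rule 3 times.
After differentiating numerator and denominator 3 times the quotient is (cos(v) + 384*tan(4*v)^4 + 512*tan(4*v)^2 + 128)/(6); at v = 0 this is 43/2.

43/2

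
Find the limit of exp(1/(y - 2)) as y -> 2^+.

As y → 2⁺, 1/(y - 2) → +∞, so e^(1/(y - 2)) → ∞.

∞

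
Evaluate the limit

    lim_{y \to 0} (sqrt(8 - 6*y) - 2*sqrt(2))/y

A 0/0 form; rationalise with √(8 - 6y) + √8. This collapses the numerator to -6y, leaving -6/(√(8 - 6y) + √8) → -6/(2√8) = -3*√(2)/4.

-3*√(2)/4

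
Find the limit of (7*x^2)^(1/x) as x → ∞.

1

Base → ∞ and exponent → 0: an ∞^0 form.
Take logs: (1/x)·ln(7·x^2) = (ln 7 + 2·ln x)/x → 0.
So the limit is e^0 = 1.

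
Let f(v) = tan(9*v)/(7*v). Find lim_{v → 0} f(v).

9/7

Substitution gives 0/0.
Since tan(u)/u → 1 as u → 0, tan(9v)/(9v) → 1 and the limit is 9/7.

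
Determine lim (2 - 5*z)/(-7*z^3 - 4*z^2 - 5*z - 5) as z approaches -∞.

0

The denominator has degree 3 and the numerator degree 1. Dividing numerator and denominator by z^3 sends every term to 0 except the leading denominator term, so the limit is 0.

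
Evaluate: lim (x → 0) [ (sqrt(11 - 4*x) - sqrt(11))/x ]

-2*√(11)/11

A 0/0 form; rationalise with √(11 - 4x) + √11. This collapses the numerator to -4x, leaving -4/(√(11 - 4x) + √11) → -4/(2√11) = -2*√(11)/11.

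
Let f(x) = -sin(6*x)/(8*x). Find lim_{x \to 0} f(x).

-3/4

Substitution gives 0/0.
Write it as (6/(-8))·sin(6x)/(6x); since sin(u)/u → 1, the limit is -3/4.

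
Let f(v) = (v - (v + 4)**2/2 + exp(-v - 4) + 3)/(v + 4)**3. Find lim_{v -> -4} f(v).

-1/6

Direct substitution gives 0/0.
Apply L'Hôpital: lim (-v - e^(-v - 4) - 3)/(3*(v + 4)^2), still 0/0.
Apply L'Hôpital: lim (e^(-v - 4) - 1)/(6*v + 24), still 0/0.
After 3 applications of L'Hôpital's rule the quotient is (-e^(-v - 4))/(6); substituting v = -4 gives -1/6.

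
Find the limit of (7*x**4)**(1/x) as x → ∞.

1

Base → ∞ and exponent → 0: an ∞^0 form.
Take logs: (1/x)·ln(7·x^4) = (ln 7 + 4·ln x)/x → 0.
So the limit is e^0 = 1.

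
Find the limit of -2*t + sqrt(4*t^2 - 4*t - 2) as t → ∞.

-1

This has the form ∞ − ∞. Multiply and divide by the conjugate √(4*t^2 - 4*t - 2) + 2t.
That gives (-4t - 2) / (√(4*t^2 - 4*t - 2) + 2t).
Divide numerator and denominator by t: the limit is -4/(2·2) = -1.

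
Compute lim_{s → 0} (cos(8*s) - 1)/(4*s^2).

Direct substitution gives 0/0.
Apply L'Hôpital: lim (-8*sin(8*s))/(8*s), still 0/0.
After 2 applications of L'Hôpital's rule the quotient is (-64*cos(8*s))/(8); substituting s = 0 gives -8.

-8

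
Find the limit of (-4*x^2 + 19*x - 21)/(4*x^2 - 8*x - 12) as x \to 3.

Direct substitution gives 0/0, so factor. Both numerator and denominator have (x - 3) as a factor.
After cancelling, the expression reduces to (7 - 4*x)/(4*x + 4).
Substituting x = 3 gives -5/16.

-5/16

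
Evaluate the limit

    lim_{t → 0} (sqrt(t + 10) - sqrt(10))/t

A 0/0 form; rationalise with √(10 + t) + √10. This collapses the numerator to t, leaving 1/(√(10 + t) + √10) → 1/(2√10) = √(10)/20.

√(10)/20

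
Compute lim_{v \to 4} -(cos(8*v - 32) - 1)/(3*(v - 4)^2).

Direct substitution gives 0/0.
Apply L'Hôpital: lim (-8*sin(8*v - 32))/(24 - 6*v), still 0/0.
After 2 applications of L'Hôpital's rule the quotient is (-64*cos(8*v - 32))/(-6); substituting v = 4 gives 32/3.

32/3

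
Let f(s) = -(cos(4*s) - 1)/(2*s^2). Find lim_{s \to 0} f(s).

Direct substitution gives 0/0.
Apply L'Hôpital: lim (-4*sin(4*s))/(-4*s), still 0/0.
After 2 applications of L'Hôpital's rule the quotient is (-16*cos(4*s))/(-4); substituting s = 0 gives 4.

4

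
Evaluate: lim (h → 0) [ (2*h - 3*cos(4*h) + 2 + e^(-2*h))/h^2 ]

Substitution gives 0/0 (the numerator vanishes to order 2).
Expand each term to order h^2: the coefficient of h^2 in -3·cos(4h) is 24 and in e^(-2h) is 2.
Lower-order terms cancel with the polynomial part, so the numerator is (26)·h^2 + o(h^2), and the limit is (26)/(1) = 26.

26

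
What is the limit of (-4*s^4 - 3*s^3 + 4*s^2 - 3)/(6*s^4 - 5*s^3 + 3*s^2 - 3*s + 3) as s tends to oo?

Numerator and denominator both have degree 4.
Dividing every term by s^4, all lower-order terms vanish and the limit is the ratio of leading coefficients, -4/(6) = -2/3.

-2/3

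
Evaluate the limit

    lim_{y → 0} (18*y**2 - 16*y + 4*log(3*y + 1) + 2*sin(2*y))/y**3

100/3

Substitution gives 0/0; apply L'Hôpital's rule 3 times.
After differentiating numerator and denominator 3 times the quotient is (-16*cos(2*y) + 216/(3*y + 1)^3)/(6); at y = 0 this is 100/3.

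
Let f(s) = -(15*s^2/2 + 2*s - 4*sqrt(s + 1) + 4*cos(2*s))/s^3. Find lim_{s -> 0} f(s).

Substitution gives 0/0 (the numerator vanishes to order 3).
Expand each term to order s^3: the coefficient of s^3 in 4·cos(2s) is 0 and in -4·√(1 + s) is -1/4.
Lower-order terms cancel with the polynomial part, so the numerator is (-1/4)·s^3 + o(s^3), and the limit is (-1/4)/(-1) = 1/4.

1/4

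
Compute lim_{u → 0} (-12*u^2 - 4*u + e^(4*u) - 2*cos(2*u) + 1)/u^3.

Substitution gives 0/0; apply L'Hôpital's rule 3 times.
After differentiating numerator and denominator 3 times the quotient is (64*e^(4*u) - 16*sin(2*u))/(6); at u = 0 this is 32/3.

32/3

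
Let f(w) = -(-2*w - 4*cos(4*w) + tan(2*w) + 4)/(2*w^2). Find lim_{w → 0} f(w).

-16

Substitution gives 0/0; apply L'Hôpital's rule 2 times.
After differentiating numerator and denominator 2 times the quotient is (64*cos(4*w) + 8*tan(2*w)^3 + 8*tan(2*w))/(-4); at w = 0 this is -16.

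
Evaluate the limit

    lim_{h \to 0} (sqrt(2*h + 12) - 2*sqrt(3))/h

√(3)/6

A 0/0 form; rationalise with √(12 + 2h) + √12. This collapses the numerator to 2h, leaving 2/(√(12 + 2h) + √12) → 2/(2√12) = √(3)/6.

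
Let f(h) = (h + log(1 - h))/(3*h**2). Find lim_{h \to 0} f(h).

Direct substitution gives 0/0.
Apply L'Hôpital: lim (1 - 1/(1 - h))/(6*h), still 0/0.
After 2 applications of L'Hôpital's rule the quotient is (-1/(1 - h)^2)/(6); substituting h = 0 gives -1/6.

-1/6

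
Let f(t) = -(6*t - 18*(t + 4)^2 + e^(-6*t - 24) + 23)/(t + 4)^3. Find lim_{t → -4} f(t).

Direct substitution gives 0/0.
Apply L'Hôpital: lim (-36*t - 6*e^(-6*t - 24) - 138)/(-3*(t + 4)^2), still 0/0.
Apply L'Hôpital: lim (36*e^(-6*t - 24) - 36)/(-6*t - 24), still 0/0.
After 3 applications of L'Hôpital's rule the quotient is (-216*e^(-6*t - 24))/(-6); substituting t = -4 gives 36.

36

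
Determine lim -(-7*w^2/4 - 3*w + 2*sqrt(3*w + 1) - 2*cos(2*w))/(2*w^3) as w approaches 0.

-27/16

Substitution gives 0/0 (the numerator vanishes to order 3).
Expand each term to order w^3: the coefficient of w^3 in 2·√(1 + 3w) is 27/8 and in -2·cos(2w) is 0.
Lower-order terms cancel with the polynomial part, so the numerator is (27/8)·w^3 + o(w^3), and the limit is (27/8)/(-2) = -27/16.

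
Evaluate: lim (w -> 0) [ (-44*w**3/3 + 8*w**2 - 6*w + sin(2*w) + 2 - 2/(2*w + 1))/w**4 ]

-32

Substitution gives 0/0; apply L'Hôpital's rule 4 times.
After differentiating numerator and denominator 4 times the quotient is (16*sin(2*w) - 768/(2*w + 1)^5)/(24); at w = 0 this is -32.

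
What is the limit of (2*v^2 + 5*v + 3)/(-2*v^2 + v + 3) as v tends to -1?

Since v = -1 makes numerator and denominator zero, (v + 1) divides both.
Cancelling it gives (2*v + 3)/(3 - 2*v); now plug in v = -1 to get 1/5.

1/5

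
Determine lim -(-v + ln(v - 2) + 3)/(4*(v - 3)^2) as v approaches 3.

1/8

Direct substitution gives 0/0.
Apply L'Hôpital: lim (-1 + 1/(v - 2))/(24 - 8*v), still 0/0.
After 2 applications of L'Hôpital's rule the quotient is (-1/(v - 2)^2)/(-8); substituting v = 3 gives 1/8.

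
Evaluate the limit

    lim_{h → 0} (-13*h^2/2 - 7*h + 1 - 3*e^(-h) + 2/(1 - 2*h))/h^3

Substitution gives 0/0 (the numerator vanishes to order 3).
Expand each term to order h^3: the coefficient of h^3 in -3·e^(-h) is 1/2 and in 2·1/(1 - 2h) is 16.
Lower-order terms cancel with the polynomial part, so the numerator is (33/2)·h^3 + o(h^3), and the limit is (33/2)/(1) = 33/2.

33/2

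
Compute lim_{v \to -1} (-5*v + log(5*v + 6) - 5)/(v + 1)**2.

Direct substitution gives 0/0.
Apply L'Hôpital: lim (-5 + 5/(5*v + 6))/(2*v + 2), still 0/0.
After 2 applications of L'Hôpital's rule the quotient is (-25/(5*v + 6)^2)/(2); substituting v = -1 gives -25/2.

-25/2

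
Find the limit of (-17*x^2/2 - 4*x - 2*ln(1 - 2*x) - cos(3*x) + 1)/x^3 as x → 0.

16/3

Substitution gives 0/0 (the numerator vanishes to order 3).
Expand each term to order x^3: the coefficient of x^3 in −cos(3x) is 0 and in -2·ln(1 - 2x) is 16/3.
Lower-order terms cancel with the polynomial part, so the numerator is (16/3)·x^3 + o(x^3), and the limit is (16/3)/(1) = 16/3.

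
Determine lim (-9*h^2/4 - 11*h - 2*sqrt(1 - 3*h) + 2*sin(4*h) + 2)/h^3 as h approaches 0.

-431/24

Substitution gives 0/0; apply L'Hôpital's rule 3 times.
After differentiating numerator and denominator 3 times the quotient is (-128*cos(4*h) + 81/(4*(1 - 3*h)^(5/2)))/(6); at h = 0 this is -431/24.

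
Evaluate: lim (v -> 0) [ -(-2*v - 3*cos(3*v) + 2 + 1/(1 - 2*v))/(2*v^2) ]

Substitution gives 0/0 (the numerator vanishes to order 2).
Expand each term to order v^2: the coefficient of v^2 in -3·cos(3v) is 27/2 and in 1/(1 - 2v) is 4.
Lower-order terms cancel with the polynomial part, so the numerator is (35/2)·v^2 + o(v^2), and the limit is (35/2)/(-2) = -35/4.

-35/4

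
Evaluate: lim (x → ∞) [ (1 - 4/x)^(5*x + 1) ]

Let L be the limit and take ln: ln L = lim (5x + 1)·ln(1 - 4/x) = lim (5x + 1)·(-4/x + O(1/x²)) = -20.
Hence L = e^(-20).

e^(-20)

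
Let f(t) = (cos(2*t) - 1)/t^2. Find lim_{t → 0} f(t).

-2

Direct substitution gives 0/0.
Apply L'Hôpital: lim (-2*sin(2*t))/(2*t), still 0/0.
After 2 applications of L'Hôpital's rule the quotient is (-4*cos(2*t))/(2); substituting t = 0 gives -2.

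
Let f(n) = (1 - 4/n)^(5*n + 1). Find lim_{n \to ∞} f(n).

e^(-20)

Let L be the limit and take ln: ln L = lim (5n + 1)·ln(1 - 4/n) = lim (5n + 1)·(-4/n + O(1/n²)) = -20.
Hence L = e^(-20).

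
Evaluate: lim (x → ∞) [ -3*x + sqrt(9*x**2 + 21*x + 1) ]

7/2

An ∞ − ∞ form. Rationalising with the conjugate, the difference becomes (21x + 1) / (√(9*x^2 + 21*x + 1) + 3x).
For large x the denominator behaves like 2·3x, so the quotient tends to 21/6 = 7/2.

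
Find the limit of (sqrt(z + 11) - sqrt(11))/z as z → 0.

A 0/0 form; rationalise with √(11 + z) + √11. This collapses the numerator to z, leaving 1/(√(11 + z) + √11) → 1/(2√11) = √(11)/22.

√(11)/22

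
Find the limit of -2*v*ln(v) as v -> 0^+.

0

This is a 0·(−∞) form. Rewrite as -2·ln(v) / v^(−1) and apply L'Hôpital:
the derivative quotient is -2·(1/v) / (−1·v^(−2)) = (2/1)·v^1 → 0.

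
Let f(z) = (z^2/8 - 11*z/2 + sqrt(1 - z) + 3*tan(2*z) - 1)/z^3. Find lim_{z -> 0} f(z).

Substitution gives 0/0 (the numerator vanishes to order 3).
Expand each term to order z^3: the coefficient of z^3 in √(1 - z) is -1/16 and in 3·tan(2z) is 8.
Lower-order terms cancel with the polynomial part, so the numerator is (127/16)·z^3 + o(z^3), and the limit is (127/16)/(1) = 127/16.

127/16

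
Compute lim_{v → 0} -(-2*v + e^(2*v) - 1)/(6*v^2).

-1/3

Direct substitution gives 0/0.
Apply L'Hôpital: lim (2*e^(2*v) - 2)/(-12*v), still 0/0.
After 2 applications of L'Hôpital's rule the quotient is (4*e^(2*v))/(-12); substituting v = 0 gives -1/3.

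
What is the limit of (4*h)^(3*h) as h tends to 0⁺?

Base → 0⁺ and exponent → 0⁺: a 0^0 form.
Take logs: 3h·ln(4h). This is 0·(−∞); rewriting as ln(4h)/(1/(3h)) and applying L'Hôpital gives 0.
Hence the limit is e^0 = 1.

1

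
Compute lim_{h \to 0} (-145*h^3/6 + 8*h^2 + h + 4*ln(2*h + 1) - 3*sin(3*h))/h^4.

Substitution gives 0/0 (the numerator vanishes to order 4).
Expand each term to order h^4: the coefficient of h^4 in -3·sin(3h) is 0 and in 4·ln(1 + 2h) is -16.
Lower-order terms cancel with the polynomial part, so the numerator is (-16)·h^4 + o(h^4), and the limit is (-16)/(1) = -16.

-16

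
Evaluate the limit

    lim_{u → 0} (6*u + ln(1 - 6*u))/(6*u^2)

-3

Direct substitution gives 0/0.
Apply L'Hôpital: lim (6 - 6/(1 - 6*u))/(12*u), still 0/0.
After 2 applications of L'Hôpital's rule the quotient is (-36/(1 - 6*u)^2)/(12); substituting u = 0 gives -3.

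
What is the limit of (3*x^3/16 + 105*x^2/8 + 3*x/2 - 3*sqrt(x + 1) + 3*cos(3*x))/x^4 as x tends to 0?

1311/128

Substitution gives 0/0; apply L'Hôpital's rule 4 times.
After differentiating numerator and denominator 4 times the quotient is (243*cos(3*x) + 45/(16*(x + 1)^(7/2)))/(24); at x = 0 this is 1311/128.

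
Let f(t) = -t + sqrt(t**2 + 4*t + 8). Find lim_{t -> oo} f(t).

An ∞ − ∞ form. Rationalising with the conjugate, the difference becomes (4t + 8) / (√(t^2 + 4*t + 8) + t).
For large t the denominator behaves like 2·t, so the quotient tends to 4/2 = 2.

2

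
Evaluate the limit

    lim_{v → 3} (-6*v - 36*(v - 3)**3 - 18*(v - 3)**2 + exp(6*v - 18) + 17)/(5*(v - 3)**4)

54/5

Direct substitution gives 0/0.
Apply L'Hôpital: lim (-36*v - 108*(v - 3)^2 + 6*e^(6*v - 18) + 102)/(20*(v - 3)^3), still 0/0.
Apply L'Hôpital: lim (-216*v + 36*e^(6*v - 18) + 612)/(60*(v - 3)^2), still 0/0.
Apply L'Hôpital: lim (216*e^(6*v - 18) - 216)/(120*v - 360), still 0/0.
After 4 applications of L'Hôpital's rule the quotient is (1296*e^(6*v - 18))/(120); substituting v = 3 gives 54/5.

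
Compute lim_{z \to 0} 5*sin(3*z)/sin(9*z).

Substitution gives 0/0.
Divide numerator and denominator by z: sin(3z)/z → 3 and sin(9z)/z → 9, so the limit is 5·3/9 = 5/3.

5/3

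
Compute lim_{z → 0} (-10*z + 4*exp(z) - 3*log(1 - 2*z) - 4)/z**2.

8

Substitution gives 0/0 (the numerator vanishes to order 2).
Expand each term to order z^2: the coefficient of z^2 in -3·ln(1 - 2z) is 6 and in 4·e^(z) is 2.
Lower-order terms cancel with the polynomial part, so the numerator is (8)·z^2 + o(z^2), and the limit is (8)/(1) = 8.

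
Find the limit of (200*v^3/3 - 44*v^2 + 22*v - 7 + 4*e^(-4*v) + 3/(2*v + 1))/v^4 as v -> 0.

272/3

Substitution gives 0/0; apply L'Hôpital's rule 4 times.
After differentiating numerator and denominator 4 times the quotient is (1024*e^(-4*v) + 1152/(2*v + 1)^5)/(24); at v = 0 this is 272/3.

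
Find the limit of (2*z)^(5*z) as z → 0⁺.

1

Base → 0⁺ and exponent → 0⁺: a 0^0 form.
Take logs: 5z·ln(2z). This is 0·(−∞); rewriting as ln(2z)/(1/(5z)) and applying L'Hôpital gives 0.
Hence the limit is e^0 = 1.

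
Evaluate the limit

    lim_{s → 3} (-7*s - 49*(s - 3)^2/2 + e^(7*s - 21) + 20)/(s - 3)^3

Direct substitution gives 0/0.
Apply L'Hôpital: lim (-49*s + 7*e^(7*s - 21) + 140)/(3*(s - 3)^2), still 0/0.
Apply L'Hôpital: lim (49*e^(7*s - 21) - 49)/(6*s - 18), still 0/0.
After 3 applications of L'Hôpital's rule the quotient is (343*e^(7*s - 21))/(6); substituting s = 3 gives 343/6.

343/6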